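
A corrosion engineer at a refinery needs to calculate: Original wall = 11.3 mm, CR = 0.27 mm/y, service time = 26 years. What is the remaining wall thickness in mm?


Remaining wall = original − CR × time
t = 11.3 − 0.27*26 = 11.3 − 7.02 = 4.28 mm

4.28 mm


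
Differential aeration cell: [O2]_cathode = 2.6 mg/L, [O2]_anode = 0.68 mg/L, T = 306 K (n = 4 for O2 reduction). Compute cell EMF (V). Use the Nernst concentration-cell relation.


Apply the Nernst concentration-cell relation: E = (RT/nF)*ln(C_cathode/C_anode)
RT/nF = 8.314*306/(4*96485) = 0.00659192 V
ln(2.6/0.68) = 1.34117
E = 0.00659192 * 1.34117 = 0.00884 V

0.00884 V


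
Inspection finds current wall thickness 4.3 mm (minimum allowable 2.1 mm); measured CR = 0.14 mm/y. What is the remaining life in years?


Apply the remaining-life relation: RL = (t_current − t_min) / CR
RL = (4.3 − 2.1) / 0.14 = 2.2 / 0.14 = 15.7 years

15.7 years


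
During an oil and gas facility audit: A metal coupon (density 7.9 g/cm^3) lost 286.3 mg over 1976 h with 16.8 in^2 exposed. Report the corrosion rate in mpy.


Apply the mpy weight-loss relation: CR = 534 * W / (D * A * T)
Numerator: 534 * 286.3 = 152884.2
Denominator: 7.9 * 16.8 * 1976 = 262254.72
CR = 152884.2 / 262254.72 = 0.58296 mpy

0.58296 mpy


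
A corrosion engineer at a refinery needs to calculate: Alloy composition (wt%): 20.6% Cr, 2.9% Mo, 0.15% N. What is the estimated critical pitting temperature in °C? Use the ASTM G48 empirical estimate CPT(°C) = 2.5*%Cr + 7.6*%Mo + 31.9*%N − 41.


Apply the ASTM G48 empirical CPT estimate: CPT(°C) = 2.5*%Cr + 7.6*%Mo + 31.9*%N − 41
2.5*20.6 = 51.5; 7.6*2.9 = 22.04; 31.9*0.15 = 4.785
CPT = 51.5 + 22.04 + 4.785 − 41 = 37.325 °C
Rounded to 0.1 °C: CPT ≈ 37.3 °C

37.3 °C


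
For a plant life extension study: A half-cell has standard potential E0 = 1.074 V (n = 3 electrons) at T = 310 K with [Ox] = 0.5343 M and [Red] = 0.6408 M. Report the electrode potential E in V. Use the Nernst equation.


Apply the Nernst equation: E = E0 + (RT/nF)*ln([Ox]/[Red])
Step 1: RT/nF = 8.314*310/(3*96485) = 0.00890411 V
Step 2: [Ox]/[Red] = 0.5343/0.6408 = 0.833801
Step 3: ln(0.833801) = -0.181761
Step 4: correction = 0.00890411 * -0.181761 = -0.0016 V
E = 1.074 + -0.0016 = 1.0724 V

1.0724 V


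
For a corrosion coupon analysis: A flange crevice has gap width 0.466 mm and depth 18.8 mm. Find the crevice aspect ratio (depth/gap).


Aspect ratio = depth / gap
Ratio = 18.8 / 0.466 = 40.3

40.3


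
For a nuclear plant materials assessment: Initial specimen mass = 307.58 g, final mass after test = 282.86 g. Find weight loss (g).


Weight loss = initial − final
WL = 307.58 − 282.86 = 24.72 g

24.72 g


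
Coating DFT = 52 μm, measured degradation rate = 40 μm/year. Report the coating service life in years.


Service life = thickness / degradation rate
Life = 52 / 40 = 1.3 years

1.3 years


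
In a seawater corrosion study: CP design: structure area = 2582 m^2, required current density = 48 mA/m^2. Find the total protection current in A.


I = area * current density, then convert mA → A (÷1000)
I = 2582 * 48 / 1000 = 123.94 A

123.94 A


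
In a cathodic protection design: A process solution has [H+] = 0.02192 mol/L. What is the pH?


pH = −log10[H+]
pH = −log10(0.02192) = 1.66

1.66


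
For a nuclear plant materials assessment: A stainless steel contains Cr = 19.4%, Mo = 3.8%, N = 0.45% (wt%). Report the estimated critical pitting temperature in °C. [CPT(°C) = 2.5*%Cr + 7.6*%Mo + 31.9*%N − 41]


Apply the ASTM G48 empirical CPT estimate: CPT(°C) = 2.5*%Cr + 7.6*%Mo + 31.9*%N − 41
2.5*19.4 = 48.5; 7.6*3.8 = 28.88; 31.9*0.45 = 14.355
CPT = 48.5 + 28.88 + 14.355 − 41 = 50.735 °C
Rounded to 0.1 °C: CPT ≈ 50.7 °C

50.7 °C


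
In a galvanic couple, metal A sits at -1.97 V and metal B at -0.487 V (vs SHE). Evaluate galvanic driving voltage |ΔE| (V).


Driving voltage is the absolute potential difference.
|ΔE| = |-1.97 − (-0.487)| = 1.483 V

1.483 V


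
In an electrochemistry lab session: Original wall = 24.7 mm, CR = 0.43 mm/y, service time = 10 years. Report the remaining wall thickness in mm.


Remaining wall = original − CR × time
t = 24.7 − 0.43*10 = 24.7 − 4.3 = 20.4 mm

20.4 mm


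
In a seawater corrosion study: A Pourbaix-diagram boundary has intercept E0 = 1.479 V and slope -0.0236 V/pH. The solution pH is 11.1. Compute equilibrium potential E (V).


Apply the Pourbaix line equation: E = E0 + slope*pH
E = 1.479 + (-0.0236)*11.1 = 1.479 + (-0.26196) = 1.21704 V
Rounded to 3 decimal places: E = 1.217 V

1.217 V


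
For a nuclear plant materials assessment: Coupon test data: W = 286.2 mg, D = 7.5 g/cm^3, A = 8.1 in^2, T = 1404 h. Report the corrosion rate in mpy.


Apply the mpy weight-loss relation: CR = 534 * W / (D * A * T)
Numerator: 534 * 286.2 = 152830.8
Denominator: 7.5 * 8.1 * 1404 = 85293.0
CR = 152830.8 / 85293.0 = 1.79183 mpy

1.79183 mpy


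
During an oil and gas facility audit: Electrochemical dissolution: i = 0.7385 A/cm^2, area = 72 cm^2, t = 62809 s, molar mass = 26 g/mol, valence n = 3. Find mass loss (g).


Apply Faraday's law: m = i*A*t*M / (n*F)
Total charge passed Q = i*A*t = 0.7385*72*62809 = 3339680.148 C
m = Q*M/(n*F) = 3339680.148*26/(3*96485) = 299.983 g

299.983 g


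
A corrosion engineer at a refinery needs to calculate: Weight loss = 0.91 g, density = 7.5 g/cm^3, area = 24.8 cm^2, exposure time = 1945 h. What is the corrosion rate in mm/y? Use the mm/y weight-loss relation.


Apply the mm/y weight-loss relation: CR = 87600 * W / (D * A * T)
Numerator: 87600 * 0.91 = 79716.0
Denominator: 7.5 * 24.8 * 1945 = 361770.0
CR = 79716.0 / 361770.0 = 0.22035 mm/y

0.22035 mm/y


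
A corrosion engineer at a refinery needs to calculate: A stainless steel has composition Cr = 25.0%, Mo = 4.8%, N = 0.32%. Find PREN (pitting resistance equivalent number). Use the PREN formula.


Apply the PREN formula: PREN = Cr + 3.3*Mo + 16*N
PREN = 25.0 + 3.3*4.8 + 16*0.32
PREN = 25.0 + 15.84 + 5.12 = 45.96

45.96


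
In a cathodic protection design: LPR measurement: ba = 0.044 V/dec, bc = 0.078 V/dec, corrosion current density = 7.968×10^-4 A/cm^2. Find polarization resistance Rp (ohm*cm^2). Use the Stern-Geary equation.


Apply the Stern-Geary equation: Rp = ba*bc / (2.303*icorr*(ba+bc))
ba*bc = 0.044*0.078 = 0.003432
ba+bc = 0.122; 2.303*icorr*(ba+bc) = 2.303*7.968×10^-4*0.122 = 2.2387371×10^-4
Rp = 0.003432 / 2.2387371×10^-4 = 15.3 ohm*cm^2

15.3 ohm*cm^2


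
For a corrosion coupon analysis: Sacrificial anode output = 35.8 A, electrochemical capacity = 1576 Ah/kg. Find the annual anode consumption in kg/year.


Annual consumption = current * hours per year / capacity
Rate = 35.8 * 8760 / 1576 = 199.0 kg/year

199.0 kg/year


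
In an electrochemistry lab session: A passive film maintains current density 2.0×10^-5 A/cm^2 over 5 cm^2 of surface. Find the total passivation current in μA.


I = i_pass * A, then convert A → μA (×10^6)
I = 2.0×10^-5 * 5 * 10^6 = 100.0 μA

100.0 μA


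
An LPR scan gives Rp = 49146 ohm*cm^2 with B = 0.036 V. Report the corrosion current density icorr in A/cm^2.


Apply the Stern-Geary relation: icorr = B / Rp
icorr = 0.036 / 49146 = 7.325×10^-7 A/cm^2

7.325×10^-7 A/cm^2


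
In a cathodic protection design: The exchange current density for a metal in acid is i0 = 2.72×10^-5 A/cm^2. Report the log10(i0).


i0 = 2.72×10^-5 A/cm^2
log10(i0) = -4.565

-4.565


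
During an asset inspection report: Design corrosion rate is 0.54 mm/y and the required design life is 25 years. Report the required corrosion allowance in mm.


Corrosion allowance = CR × design life
CA = 0.54 * 25 = 13.5 mm

13.5 mm


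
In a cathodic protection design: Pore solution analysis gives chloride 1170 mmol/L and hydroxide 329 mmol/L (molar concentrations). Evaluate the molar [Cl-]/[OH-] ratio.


Threshold parameter = [Cl-] / [OH-] (molar basis; both in mmol/L, so units cancel)
Ratio = 1170 / 329 = 3.56

3.56


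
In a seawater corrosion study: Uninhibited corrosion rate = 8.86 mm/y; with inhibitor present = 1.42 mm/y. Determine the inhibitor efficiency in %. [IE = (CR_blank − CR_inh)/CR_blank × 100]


Apply the inhibitor-efficiency definition: IE = (CR_blank − CR_inh)/CR_blank × 100
IE = (8.86 − 1.42) / 8.86 × 100
IE = 7.44 / 8.86 × 100 = 84.0 %

84.0 %


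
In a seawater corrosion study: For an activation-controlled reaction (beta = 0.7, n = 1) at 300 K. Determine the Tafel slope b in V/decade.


Apply the Tafel slope relation: b = 2.303*R*T/(beta*n*F)
Numerator: 2.303 * 8.314 * 300 = 5744.14
Denominator: 0.7 * 1 * 96485 = 67539.5
b = 5744.14 / 67539.5 = 0.085 V/decade

0.085 V/decade


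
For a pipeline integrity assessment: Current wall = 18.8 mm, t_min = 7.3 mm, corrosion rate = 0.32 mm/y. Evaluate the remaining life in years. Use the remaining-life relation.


Apply the remaining-life relation: RL = (t_current − t_min) / CR
RL = (18.8 − 7.3) / 0.32 = 11.5 / 0.32 = 35.9 years

35.9 years


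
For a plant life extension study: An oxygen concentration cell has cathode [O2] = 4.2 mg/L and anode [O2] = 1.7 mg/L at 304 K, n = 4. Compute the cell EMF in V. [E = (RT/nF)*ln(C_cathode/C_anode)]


Apply the Nernst concentration-cell relation: E = (RT/nF)*ln(C_cathode/C_anode)
RT/nF = 8.314*304/(4*96485) = 0.00654883 V
ln(4.2/1.7) = 0.90446
E = 0.00654883 * 0.90446 = 0.00592 V

0.00592 V


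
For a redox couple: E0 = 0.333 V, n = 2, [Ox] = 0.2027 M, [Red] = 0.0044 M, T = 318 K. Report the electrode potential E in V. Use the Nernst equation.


Apply the Nernst equation: E = E0 + (RT/nF)*ln([Ox]/[Red])
Step 1: RT/nF = 8.314*318/(2*96485) = 0.01370084 V
Step 2: [Ox]/[Red] = 0.2027/0.0044 = 46.068182
Step 3: ln(46.068182) = 3.830123
Step 4: correction = 0.01370084 * 3.830123 = 0.052 V
E = 0.333 + 0.052 = 0.385 V

0.385 V


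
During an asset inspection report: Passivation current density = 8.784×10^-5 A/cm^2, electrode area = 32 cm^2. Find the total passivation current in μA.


I = i_pass * A, then convert A → μA (×10^6)
I = 8.784×10^-5 * 32 * 10^6 = 2810.88 μA

2810.88 μA


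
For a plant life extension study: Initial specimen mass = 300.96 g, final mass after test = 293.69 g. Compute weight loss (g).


Weight loss = initial − final
WL = 300.96 − 293.69 = 7.27 g

7.27 g


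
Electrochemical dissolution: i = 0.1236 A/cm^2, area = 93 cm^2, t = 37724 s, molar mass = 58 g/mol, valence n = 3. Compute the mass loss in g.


Apply Faraday's law: m = i*A*t*M / (n*F)
Total charge passed Q = i*A*t = 0.1236*93*37724 = 433629.8352 C
m = Q*M/(n*F) = 433629.8352*58/(3*96485) = 86.88926 g

86.88926 g


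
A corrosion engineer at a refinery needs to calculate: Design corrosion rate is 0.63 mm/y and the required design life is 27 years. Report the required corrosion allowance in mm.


Corrosion allowance = CR × design life
CA = 0.63 * 27 = 17.01 mm

17.01 mm


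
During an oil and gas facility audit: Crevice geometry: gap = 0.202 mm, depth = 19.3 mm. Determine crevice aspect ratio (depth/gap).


Aspect ratio = depth / gap
Ratio = 19.3 / 0.202 = 95.5

95.5


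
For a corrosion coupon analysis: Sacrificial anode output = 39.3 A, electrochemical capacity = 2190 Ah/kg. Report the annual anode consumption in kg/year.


Annual consumption = current * hours per year / capacity
Rate = 39.3 * 8760 / 2190 = 157.2 kg/year

157.2 kg/year


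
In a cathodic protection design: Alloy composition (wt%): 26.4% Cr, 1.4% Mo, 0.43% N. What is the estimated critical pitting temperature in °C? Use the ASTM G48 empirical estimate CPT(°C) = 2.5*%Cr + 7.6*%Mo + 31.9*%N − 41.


Apply the ASTM G48 empirical CPT estimate: CPT(°C) = 2.5*%Cr + 7.6*%Mo + 31.9*%N − 41
2.5*26.4 = 66; 7.6*1.4 = 10.64; 31.9*0.43 = 13.717
CPT = 66 + 10.64 + 13.717 − 41 = 49.357 °C
Rounded to 0.1 °C: CPT ≈ 49.4 °C

49.4 °C


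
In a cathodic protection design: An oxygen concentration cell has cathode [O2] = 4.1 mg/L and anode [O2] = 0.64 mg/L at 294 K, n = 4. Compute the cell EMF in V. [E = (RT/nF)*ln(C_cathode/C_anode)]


Apply the Nernst concentration-cell relation: E = (RT/nF)*ln(C_cathode/C_anode)
RT/nF = 8.314*294/(4*96485) = 0.00633341 V
ln(4.1/0.64) = 1.85727
E = 0.00633341 * 1.85727 = 0.01176 V

0.01176 V


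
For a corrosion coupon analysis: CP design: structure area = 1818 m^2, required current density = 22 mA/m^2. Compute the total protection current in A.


I = area * current density, then convert mA → A (÷1000)
I = 1818 * 22 / 1000 = 40.0 A

40.0 A


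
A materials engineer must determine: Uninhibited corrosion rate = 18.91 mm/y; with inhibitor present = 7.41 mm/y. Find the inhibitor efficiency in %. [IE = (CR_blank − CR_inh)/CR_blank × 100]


Apply the inhibitor-efficiency definition: IE = (CR_blank − CR_inh)/CR_blank × 100
IE = (18.91 − 7.41) / 18.91 × 100
IE = 11.5 / 18.91 × 100 = 60.8 %

60.8 %


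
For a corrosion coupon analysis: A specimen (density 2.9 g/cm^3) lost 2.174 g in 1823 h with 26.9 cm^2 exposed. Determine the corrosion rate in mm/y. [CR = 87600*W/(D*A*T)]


Apply the mm/y weight-loss relation: CR = 87600 * W / (D * A * T)
Numerator: 87600 * 2.174 = 190442.4
Denominator: 2.9 * 26.9 * 1823 = 142212.23
CR = 190442.4 / 142212.23 = 1.339142 mm/y

1.339142 mm/y


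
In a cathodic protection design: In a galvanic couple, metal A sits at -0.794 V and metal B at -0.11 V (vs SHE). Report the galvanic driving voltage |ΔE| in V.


Driving voltage is the absolute potential difference.
|ΔE| = |-0.794 − (-0.11)| = 0.684 V

0.684 V


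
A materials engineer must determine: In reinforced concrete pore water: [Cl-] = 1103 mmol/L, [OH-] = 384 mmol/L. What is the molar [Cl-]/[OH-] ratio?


Threshold parameter = [Cl-] / [OH-] (molar basis; both in mmol/L, so units cancel)
Ratio = 1103 / 384 = 2.87

2.87


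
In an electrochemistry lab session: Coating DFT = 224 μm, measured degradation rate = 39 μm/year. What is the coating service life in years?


Service life = thickness / degradation rate
Life = 224 / 39 = 5.7 years

5.7 years


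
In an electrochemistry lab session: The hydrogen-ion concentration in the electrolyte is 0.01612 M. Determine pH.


pH = −log10[H+]
pH = −log10(0.01612) = 1.79

1.79


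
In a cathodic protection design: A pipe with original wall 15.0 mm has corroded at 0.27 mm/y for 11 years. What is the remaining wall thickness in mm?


Remaining wall = original − CR × time
t = 15.0 − 0.27*11 = 15.0 − 2.97 = 12.03 mm

12.03 mm


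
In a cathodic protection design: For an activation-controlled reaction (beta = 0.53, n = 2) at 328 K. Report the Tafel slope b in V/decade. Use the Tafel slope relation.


Apply the Tafel slope relation: b = 2.303*R*T/(beta*n*F)
Numerator: 2.303 * 8.314 * 328 = 6280.26
Denominator: 0.53 * 2 * 96485 = 102274.1
b = 6280.26 / 102274.1 = 0.061 V/decade

0.061 V/decade


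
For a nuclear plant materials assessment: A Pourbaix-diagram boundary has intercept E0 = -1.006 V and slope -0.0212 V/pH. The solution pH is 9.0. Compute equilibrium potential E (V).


Apply the Pourbaix line equation: E = E0 + slope*pH
E = -1.006 + (-0.0212)*9.0 = -1.006 + (-0.1908) = -1.1968 V
Rounded to 3 decimal places: E = -1.197 V

-1.197 V


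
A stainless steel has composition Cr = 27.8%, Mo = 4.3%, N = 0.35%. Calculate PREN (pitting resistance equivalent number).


Apply the PREN formula: PREN = Cr + 3.3*Mo + 16*N
PREN = 27.8 + 3.3*4.3 + 16*0.35
PREN = 27.8 + 14.19 + 5.6 = 47.59

47.59


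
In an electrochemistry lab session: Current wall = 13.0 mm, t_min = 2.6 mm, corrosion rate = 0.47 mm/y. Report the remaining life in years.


Apply the remaining-life relation: RL = (t_current − t_min) / CR
RL = (13.0 − 2.6) / 0.47 = 10.4 / 0.47 = 22.1 years

22.1 years


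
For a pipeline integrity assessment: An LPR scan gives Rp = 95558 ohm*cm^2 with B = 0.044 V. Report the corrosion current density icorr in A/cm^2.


Apply the Stern-Geary relation: icorr = B / Rp
icorr = 0.044 / 95558 = 4.605×10^-7 A/cm^2

4.605×10^-7 A/cm^2


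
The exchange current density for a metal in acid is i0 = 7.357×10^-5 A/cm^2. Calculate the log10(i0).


i0 = 7.357×10^-5 A/cm^2
log10(i0) = -4.133

-4.133


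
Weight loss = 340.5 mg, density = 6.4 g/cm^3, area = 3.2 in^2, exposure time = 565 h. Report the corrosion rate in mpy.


Apply the mpy weight-loss relation: CR = 534 * W / (D * A * T)
Numerator: 534 * 340.5 = 181827.0
Denominator: 6.4 * 3.2 * 565 = 11571.2
CR = 181827.0 / 11571.2 = 15.7138 mpy

15.7138 mpy


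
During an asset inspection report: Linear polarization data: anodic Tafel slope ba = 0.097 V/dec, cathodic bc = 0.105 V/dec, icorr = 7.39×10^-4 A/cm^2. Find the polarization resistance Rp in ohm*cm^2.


Apply the Stern-Geary equation: Rp = ba*bc / (2.303*icorr*(ba+bc))
ba*bc = 0.097*0.105 = 0.010185
ba+bc = 0.202; 2.303*icorr*(ba+bc) = 2.303*7.39×10^-4*0.202 = 3.4378723×10^-4
Rp = 0.010185 / 3.4378723×10^-4 = 29.6 ohm*cm^2

29.6 ohm*cm^2


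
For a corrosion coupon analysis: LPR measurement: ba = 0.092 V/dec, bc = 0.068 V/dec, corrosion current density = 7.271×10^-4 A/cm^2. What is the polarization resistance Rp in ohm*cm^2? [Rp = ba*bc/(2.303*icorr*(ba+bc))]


Apply the Stern-Geary equation: Rp = ba*bc / (2.303*icorr*(ba+bc))
ba*bc = 0.092*0.068 = 0.006256
ba+bc = 0.16; 2.303*icorr*(ba+bc) = 2.303*7.271×10^-4*0.16 = 2.6792181×10^-4
Rp = 0.006256 / 2.6792181×10^-4 = 23.35 ohm*cm^2

23.35 ohm*cm^2


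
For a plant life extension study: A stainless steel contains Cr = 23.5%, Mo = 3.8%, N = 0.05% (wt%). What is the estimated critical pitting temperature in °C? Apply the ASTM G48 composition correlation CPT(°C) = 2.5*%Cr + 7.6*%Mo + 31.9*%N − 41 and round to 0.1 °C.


Apply the ASTM G48 empirical CPT estimate: CPT(°C) = 2.5*%Cr + 7.6*%Mo + 31.9*%N − 41
2.5*23.5 = 58.75; 7.6*3.8 = 28.88; 31.9*0.05 = 1.595
CPT = 58.75 + 28.88 + 1.595 − 41 = 48.225 °C
Rounded to 0.1 °C: CPT ≈ 48.2 °C

48.2 °C


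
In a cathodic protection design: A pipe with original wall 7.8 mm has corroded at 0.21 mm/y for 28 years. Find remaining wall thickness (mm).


Remaining wall = original − CR × time
t = 7.8 − 0.21*28 = 7.8 − 5.88 = 1.92 mm

1.92 mm


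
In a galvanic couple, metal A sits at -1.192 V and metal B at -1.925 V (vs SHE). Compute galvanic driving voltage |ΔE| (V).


Driving voltage is the absolute potential difference.
|ΔE| = |-1.192 − (-1.925)| = 0.733 V

0.733 V


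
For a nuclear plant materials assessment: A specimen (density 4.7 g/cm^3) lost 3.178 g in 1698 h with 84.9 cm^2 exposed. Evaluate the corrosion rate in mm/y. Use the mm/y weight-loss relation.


Apply the mm/y weight-loss relation: CR = 87600 * W / (D * A * T)
Numerator: 87600 * 3.178 = 278392.8
Denominator: 4.7 * 84.9 * 1698 = 677552.94
CR = 278392.8 / 677552.94 = 0.4109 mm/y

0.4109 mm/y


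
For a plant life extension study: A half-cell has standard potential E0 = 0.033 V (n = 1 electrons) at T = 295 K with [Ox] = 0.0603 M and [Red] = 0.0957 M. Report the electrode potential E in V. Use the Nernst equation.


Apply the Nernst equation: E = E0 + (RT/nF)*ln([Ox]/[Red])
Step 1: RT/nF = 8.314*295/(1*96485) = 0.02541981 V
Step 2: [Ox]/[Red] = 0.0603/0.0957 = 0.630094
Step 3: ln(0.630094) = -0.461886
Step 4: correction = 0.02541981 * -0.461886 = -0.0117 V
E = 0.033 + -0.0117 = 0.0213 V

0.0213 V


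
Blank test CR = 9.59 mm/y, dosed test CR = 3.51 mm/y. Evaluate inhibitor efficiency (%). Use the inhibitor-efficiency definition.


Apply the inhibitor-efficiency definition: IE = (CR_blank − CR_inh)/CR_blank × 100
IE = (9.59 − 3.51) / 9.59 × 100
IE = 6.08 / 9.59 × 100 = 63.4 %

63.4 %


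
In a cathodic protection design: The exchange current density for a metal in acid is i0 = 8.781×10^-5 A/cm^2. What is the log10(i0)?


i0 = 8.781×10^-5 A/cm^2
log10(i0) = -4.056

-4.056


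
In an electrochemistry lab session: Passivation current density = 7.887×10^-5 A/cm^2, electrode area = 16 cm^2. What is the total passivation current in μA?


I = i_pass * A, then convert A → μA (×10^6)
I = 7.887×10^-5 * 16 * 10^6 = 1261.92 μA

1261.92 μA


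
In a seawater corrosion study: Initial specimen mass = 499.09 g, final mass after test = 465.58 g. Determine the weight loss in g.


Weight loss = initial − final
WL = 499.09 − 465.58 = 33.51 g

33.51 g


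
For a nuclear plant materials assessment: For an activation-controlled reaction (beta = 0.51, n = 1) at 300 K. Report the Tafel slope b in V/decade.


Apply the Tafel slope relation: b = 2.303*R*T/(beta*n*F)
Numerator: 2.303 * 8.314 * 300 = 5744.14
Denominator: 0.51 * 1 * 96485 = 49207.35
b = 5744.14 / 49207.35 = 0.117 V/decade

0.117 V/decade


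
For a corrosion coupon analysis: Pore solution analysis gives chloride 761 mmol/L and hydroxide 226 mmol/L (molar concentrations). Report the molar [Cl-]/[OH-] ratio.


Threshold parameter = [Cl-] / [OH-] (molar basis; both in mmol/L, so units cancel)
Ratio = 761 / 226 = 3.37

3.37


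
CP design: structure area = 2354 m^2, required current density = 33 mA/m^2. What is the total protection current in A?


I = area * current density, then convert mA → A (÷1000)
I = 2354 * 33 / 1000 = 77.68 A

77.68 A


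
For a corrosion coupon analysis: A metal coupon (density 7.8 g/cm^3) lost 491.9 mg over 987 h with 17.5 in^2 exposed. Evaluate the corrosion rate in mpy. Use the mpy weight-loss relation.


Apply the mpy weight-loss relation: CR = 534 * W / (D * A * T)
Numerator: 534 * 491.9 = 262674.6
Denominator: 7.8 * 17.5 * 987 = 134725.5
CR = 262674.6 / 134725.5 = 1.95 mpy

1.95 mpy


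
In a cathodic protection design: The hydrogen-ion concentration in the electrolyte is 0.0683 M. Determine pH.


pH = −log10[H+]
pH = −log10(0.0683) = 1.17

1.17


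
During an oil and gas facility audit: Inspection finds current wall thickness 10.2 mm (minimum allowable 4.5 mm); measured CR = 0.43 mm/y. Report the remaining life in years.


Apply the remaining-life relation: RL = (t_current − t_min) / CR
RL = (10.2 − 4.5) / 0.43 = 5.7 / 0.43 = 13.3 years

13.3 years


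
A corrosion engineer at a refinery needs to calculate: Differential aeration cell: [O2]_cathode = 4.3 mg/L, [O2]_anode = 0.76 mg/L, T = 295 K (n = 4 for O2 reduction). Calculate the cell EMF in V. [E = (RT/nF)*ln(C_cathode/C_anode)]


Apply the Nernst concentration-cell relation: E = (RT/nF)*ln(C_cathode/C_anode)
RT/nF = 8.314*295/(4*96485) = 0.00635495 V
ln(4.3/0.76) = 1.73305
E = 0.00635495 * 1.73305 = 0.01101 V

0.01101 V


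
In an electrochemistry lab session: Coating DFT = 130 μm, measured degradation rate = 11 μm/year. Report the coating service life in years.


Service life = thickness / degradation rate
Life = 130 / 11 = 11.8 years

11.8 years


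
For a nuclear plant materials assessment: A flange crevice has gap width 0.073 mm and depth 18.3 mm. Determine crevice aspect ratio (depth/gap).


Aspect ratio = depth / gap
Ratio = 18.3 / 0.073 = 250.7

250.7


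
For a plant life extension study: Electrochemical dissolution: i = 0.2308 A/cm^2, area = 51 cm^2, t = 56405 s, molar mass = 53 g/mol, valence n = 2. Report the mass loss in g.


Apply Faraday's law: m = i*A*t*M / (n*F)
Total charge passed Q = i*A*t = 0.2308*51*56405 = 663931.974 C
m = Q*M/(n*F) = 663931.974*53/(2*96485) = 182.352 g

182.352 g


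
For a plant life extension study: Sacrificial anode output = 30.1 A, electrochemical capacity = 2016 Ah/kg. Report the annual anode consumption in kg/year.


Annual consumption = current * hours per year / capacity
Rate = 30.1 * 8760 / 2016 = 130.8 kg/year

130.8 kg/year


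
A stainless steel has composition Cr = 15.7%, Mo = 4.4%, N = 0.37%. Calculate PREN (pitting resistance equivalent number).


Apply the PREN formula: PREN = Cr + 3.3*Mo + 16*N
PREN = 15.7 + 3.3*4.4 + 16*0.37
PREN = 15.7 + 14.52 + 5.92 = 36.14

36.14


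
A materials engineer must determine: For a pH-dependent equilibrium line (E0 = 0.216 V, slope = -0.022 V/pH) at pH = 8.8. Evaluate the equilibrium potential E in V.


Apply the Pourbaix line equation: E = E0 + slope*pH
E = 0.216 + (-0.022)*8.8 = 0.216 + (-0.1936) = 0.0224 V
Rounded to 4 decimal places: E = 0.0224 V

0.0224 V


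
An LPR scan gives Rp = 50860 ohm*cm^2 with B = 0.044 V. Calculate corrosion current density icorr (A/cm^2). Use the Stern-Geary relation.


Apply the Stern-Geary relation: icorr = B / Rp
icorr = 0.044 / 50860 = 8.651×10^-7 A/cm^2

8.651×10^-7 A/cm^2


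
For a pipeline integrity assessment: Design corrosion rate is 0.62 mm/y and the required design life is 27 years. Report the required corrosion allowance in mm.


Corrosion allowance = CR × design life
CA = 0.62 * 27 = 16.74 mm

16.74 mm


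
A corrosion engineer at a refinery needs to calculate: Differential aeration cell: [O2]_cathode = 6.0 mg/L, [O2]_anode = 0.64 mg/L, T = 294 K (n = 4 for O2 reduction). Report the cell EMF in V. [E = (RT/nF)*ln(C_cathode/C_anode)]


Apply the Nernst concentration-cell relation: E = (RT/nF)*ln(C_cathode/C_anode)
RT/nF = 8.314*294/(4*96485) = 0.00633341 V
ln(6.0/0.64) = 2.23805
E = 0.00633341 * 2.23805 = 0.01417 V

0.01417 V


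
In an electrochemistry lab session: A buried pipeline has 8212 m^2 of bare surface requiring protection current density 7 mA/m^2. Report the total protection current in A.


I = area * current density, then convert mA → A (÷1000)
I = 8212 * 7 / 1000 = 57.48 A

57.48 A


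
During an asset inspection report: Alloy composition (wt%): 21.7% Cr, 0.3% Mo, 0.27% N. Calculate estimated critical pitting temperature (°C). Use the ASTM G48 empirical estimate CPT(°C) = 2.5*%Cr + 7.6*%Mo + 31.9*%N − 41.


Apply the ASTM G48 empirical CPT estimate: CPT(°C) = 2.5*%Cr + 7.6*%Mo + 31.9*%N − 41
2.5*21.7 = 54.25; 7.6*0.3 = 2.28; 31.9*0.27 = 8.613
CPT = 54.25 + 2.28 + 8.613 − 41 = 24.143 °C
Rounded to 0.1 °C: CPT ≈ 24.1 °C

24.1 °C


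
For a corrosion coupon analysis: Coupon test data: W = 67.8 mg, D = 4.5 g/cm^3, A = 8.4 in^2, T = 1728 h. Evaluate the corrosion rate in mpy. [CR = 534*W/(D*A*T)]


Apply the mpy weight-loss relation: CR = 534 * W / (D * A * T)
Numerator: 534 * 67.8 = 36205.2
Denominator: 4.5 * 8.4 * 1728 = 65318.4
CR = 36205.2 / 65318.4 = 0.554 mpy

0.554 mpy


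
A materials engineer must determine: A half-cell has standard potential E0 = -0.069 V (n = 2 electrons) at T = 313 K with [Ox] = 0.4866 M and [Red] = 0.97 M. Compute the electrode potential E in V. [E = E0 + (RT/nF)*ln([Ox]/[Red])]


Apply the Nernst equation: E = E0 + (RT/nF)*ln([Ox]/[Red])
Step 1: RT/nF = 8.314*313/(2*96485) = 0.01348542 V
Step 2: [Ox]/[Red] = 0.4866/0.97 = 0.501649
Step 3: ln(0.501649) = -0.689855
Step 4: correction = 0.01348542 * -0.689855 = -0.009 V
E = -0.069 + -0.009 = -0.078 V

-0.078 V


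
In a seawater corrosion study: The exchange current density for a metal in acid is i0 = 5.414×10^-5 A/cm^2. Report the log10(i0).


i0 = 5.414×10^-5 A/cm^2
log10(i0) = -4.266

-4.266


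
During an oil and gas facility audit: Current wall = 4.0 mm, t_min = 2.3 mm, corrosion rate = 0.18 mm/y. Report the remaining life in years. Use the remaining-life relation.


Apply the remaining-life relation: RL = (t_current − t_min) / CR
RL = (4.0 − 2.3) / 0.18 = 1.7 / 0.18 = 9.4 years

9.4 years


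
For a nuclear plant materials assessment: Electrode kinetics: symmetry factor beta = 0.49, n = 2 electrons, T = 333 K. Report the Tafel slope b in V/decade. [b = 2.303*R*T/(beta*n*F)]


Apply the Tafel slope relation: b = 2.303*R*T/(beta*n*F)
Numerator: 2.303 * 8.314 * 333 = 6376.0
Denominator: 0.49 * 2 * 96485 = 94555.3
b = 6376.0 / 94555.3 = 0.067 V/decade

0.067 V/decade


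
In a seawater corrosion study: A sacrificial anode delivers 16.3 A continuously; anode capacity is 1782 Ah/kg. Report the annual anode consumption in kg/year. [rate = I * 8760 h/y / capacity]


Annual consumption = current * hours per year / capacity
Rate = 16.3 * 8760 / 1782 = 80.1 kg/year

80.1 kg/year


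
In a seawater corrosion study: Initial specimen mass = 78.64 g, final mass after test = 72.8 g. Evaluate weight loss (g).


Weight loss = initial − final
WL = 78.64 − 72.8 = 5.84 g

5.84 g


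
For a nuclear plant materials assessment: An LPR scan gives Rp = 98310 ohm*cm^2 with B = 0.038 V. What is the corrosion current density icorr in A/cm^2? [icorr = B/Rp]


Apply the Stern-Geary relation: icorr = B / Rp
icorr = 0.038 / 98310 = 3.865×10^-7 A/cm^2

3.865×10^-7 A/cm^2


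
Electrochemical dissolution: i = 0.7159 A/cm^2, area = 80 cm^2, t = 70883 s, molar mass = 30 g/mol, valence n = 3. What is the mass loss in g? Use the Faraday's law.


Apply Faraday's law: m = i*A*t*M / (n*F)
Total charge passed Q = i*A*t = 0.7159*80*70883 = 4059611.176 C
m = Q*M/(n*F) = 4059611.176*30/(3*96485) = 420.7505 g

420.7505 g


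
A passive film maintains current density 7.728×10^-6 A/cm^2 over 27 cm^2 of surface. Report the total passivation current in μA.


I = i_pass * A, then convert A → μA (×10^6)
I = 7.728×10^-6 * 27 * 10^6 = 208.66 μA

208.66 μA


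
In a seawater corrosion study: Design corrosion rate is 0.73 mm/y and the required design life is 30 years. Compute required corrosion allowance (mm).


Corrosion allowance = CR × design life
CA = 0.73 * 30 = 21.9 mm

21.9 mm


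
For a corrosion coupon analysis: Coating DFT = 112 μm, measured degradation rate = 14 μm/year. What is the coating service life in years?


Service life = thickness / degradation rate
Life = 112 / 14 = 8.0 years

8.0 years


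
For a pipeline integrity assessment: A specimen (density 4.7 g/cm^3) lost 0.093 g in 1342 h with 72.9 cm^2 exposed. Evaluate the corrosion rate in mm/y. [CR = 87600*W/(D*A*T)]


Apply the mm/y weight-loss relation: CR = 87600 * W / (D * A * T)
Numerator: 87600 * 0.093 = 8146.8
Denominator: 4.7 * 72.9 * 1342 = 459809.46
CR = 8146.8 / 459809.46 = 0.0177 mm/y

0.0177 mm/y


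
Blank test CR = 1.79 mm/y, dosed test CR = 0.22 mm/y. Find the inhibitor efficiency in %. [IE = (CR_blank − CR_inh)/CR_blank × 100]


Apply the inhibitor-efficiency definition: IE = (CR_blank − CR_inh)/CR_blank × 100
IE = (1.79 − 0.22) / 1.79 × 100
IE = 1.57 / 1.79 × 100 = 87.7 %

87.7 %


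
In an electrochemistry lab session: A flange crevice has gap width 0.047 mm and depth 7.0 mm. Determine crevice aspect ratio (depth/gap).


Aspect ratio = depth / gap
Ratio = 7.0 / 0.047 = 148.9

148.9


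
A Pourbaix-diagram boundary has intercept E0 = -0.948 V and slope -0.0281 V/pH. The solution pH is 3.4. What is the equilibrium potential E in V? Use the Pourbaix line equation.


Apply the Pourbaix line equation: E = E0 + slope*pH
E = -0.948 + (-0.0281)*3.4 = -0.948 + (-0.09554) = -1.04354 V
Rounded to 4 decimal places: E = -1.0435 V

-1.0435 V


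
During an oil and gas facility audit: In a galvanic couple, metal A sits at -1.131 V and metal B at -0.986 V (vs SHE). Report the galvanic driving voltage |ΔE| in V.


Driving voltage is the absolute potential difference.
|ΔE| = |-1.131 − (-0.986)| = 0.145 V

0.145 V


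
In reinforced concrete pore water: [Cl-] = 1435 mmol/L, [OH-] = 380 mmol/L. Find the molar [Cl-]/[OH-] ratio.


Threshold parameter = [Cl-] / [OH-] (molar basis; both in mmol/L, so units cancel)
Ratio = 1435 / 380 = 3.78

3.78


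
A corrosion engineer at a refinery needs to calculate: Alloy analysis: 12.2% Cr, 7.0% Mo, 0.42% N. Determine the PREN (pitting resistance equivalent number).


Apply the PREN formula: PREN = Cr + 3.3*Mo + 16*N
PREN = 12.2 + 3.3*7.0 + 16*0.42
PREN = 12.2 + 23.1 + 6.72 = 42.02

42.02


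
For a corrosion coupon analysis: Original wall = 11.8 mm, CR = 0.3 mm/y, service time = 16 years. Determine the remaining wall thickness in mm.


Remaining wall = original − CR × time
t = 11.8 − 0.3*16 = 11.8 − 4.8 = 7.0 mm

7.0 mm


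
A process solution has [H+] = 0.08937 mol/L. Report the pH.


pH = −log10[H+]
pH = −log10(0.08937) = 1.05

1.05


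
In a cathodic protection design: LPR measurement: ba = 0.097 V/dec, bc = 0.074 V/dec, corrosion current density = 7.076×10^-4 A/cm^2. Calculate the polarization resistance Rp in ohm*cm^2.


Apply the Stern-Geary equation: Rp = ba*bc / (2.303*icorr*(ba+bc))
ba*bc = 0.097*0.074 = 0.007178
ba+bc = 0.171; 2.303*icorr*(ba+bc) = 2.303*7.076×10^-4*0.171 = 2.7866208×10^-4
Rp = 0.007178 / 2.7866208×10^-4 = 25.76 ohm*cm^2

25.76 ohm*cm^2


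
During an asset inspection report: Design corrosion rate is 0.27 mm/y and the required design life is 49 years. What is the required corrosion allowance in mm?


Corrosion allowance = CR × design life
CA = 0.27 * 49 = 13.23 mm

13.23 mm


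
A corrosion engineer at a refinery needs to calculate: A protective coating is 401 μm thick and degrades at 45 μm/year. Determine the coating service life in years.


Service life = thickness / degradation rate
Life = 401 / 45 = 8.9 years

8.9 years


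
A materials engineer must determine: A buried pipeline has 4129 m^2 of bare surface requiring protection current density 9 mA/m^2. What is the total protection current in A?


I = area * current density, then convert mA → A (÷1000)
I = 4129 * 9 / 1000 = 37.16 A

37.16 A


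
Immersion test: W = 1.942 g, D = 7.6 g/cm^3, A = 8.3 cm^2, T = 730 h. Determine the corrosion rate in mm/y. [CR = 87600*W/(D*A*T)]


Apply the mm/y weight-loss relation: CR = 87600 * W / (D * A * T)
Numerator: 87600 * 1.942 = 170119.2
Denominator: 7.6 * 8.3 * 730 = 46048.4
CR = 170119.2 / 46048.4 = 3.69436 mm/y

3.69436 mm/y


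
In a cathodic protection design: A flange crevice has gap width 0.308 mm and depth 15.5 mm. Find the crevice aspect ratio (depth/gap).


Aspect ratio = depth / gap
Ratio = 15.5 / 0.308 = 50.3

50.3


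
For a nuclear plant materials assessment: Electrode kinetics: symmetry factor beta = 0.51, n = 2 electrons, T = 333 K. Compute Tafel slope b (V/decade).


Apply the Tafel slope relation: b = 2.303*R*T/(beta*n*F)
Numerator: 2.303 * 8.314 * 333 = 6376.0
Denominator: 0.51 * 2 * 96485 = 98414.7
b = 6376.0 / 98414.7 = 0.065 V/decade

0.065 V/decade


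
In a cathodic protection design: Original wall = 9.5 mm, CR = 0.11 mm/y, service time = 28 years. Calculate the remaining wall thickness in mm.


Remaining wall = original − CR × time
t = 9.5 − 0.11*28 = 9.5 − 3.08 = 6.42 mm

6.42 mm


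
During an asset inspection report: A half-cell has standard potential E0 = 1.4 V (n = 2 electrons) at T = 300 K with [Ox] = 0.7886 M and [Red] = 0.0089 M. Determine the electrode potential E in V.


Apply the Nernst equation: E = E0 + (RT/nF)*ln([Ox]/[Red])
Step 1: RT/nF = 8.314*300/(2*96485) = 0.01292533 V
Step 2: [Ox]/[Red] = 0.7886/0.0089 = 88.606742
Step 3: ln(88.606742) = 4.484208
Step 4: correction = 0.01292533 * 4.484208 = 0.058 V
E = 1.4 + 0.058 = 1.458 V

1.458 V


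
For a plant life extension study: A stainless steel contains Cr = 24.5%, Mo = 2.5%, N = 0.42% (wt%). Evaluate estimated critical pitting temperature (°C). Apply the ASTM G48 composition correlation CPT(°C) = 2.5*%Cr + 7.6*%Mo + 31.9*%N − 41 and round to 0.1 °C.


Apply the ASTM G48 empirical CPT estimate: CPT(°C) = 2.5*%Cr + 7.6*%Mo + 31.9*%N − 41
2.5*24.5 = 61.25; 7.6*2.5 = 19; 31.9*0.42 = 13.398
CPT = 61.25 + 19 + 13.398 − 41 = 52.648 °C
Rounded to 0.1 °C: CPT ≈ 52.6 °C

52.6 °C


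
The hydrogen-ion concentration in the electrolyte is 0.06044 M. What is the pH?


pH = −log10[H+]
pH = −log10(0.06044) = 1.22

1.22


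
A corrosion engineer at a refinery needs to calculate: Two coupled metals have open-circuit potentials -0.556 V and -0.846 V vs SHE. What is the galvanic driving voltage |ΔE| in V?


Driving voltage is the absolute potential difference.
|ΔE| = |-0.556 − (-0.846)| = 0.29 V

0.29 V


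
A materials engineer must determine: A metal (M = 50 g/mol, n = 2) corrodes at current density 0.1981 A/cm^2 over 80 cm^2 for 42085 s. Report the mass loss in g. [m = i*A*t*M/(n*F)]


Apply Faraday's law: m = i*A*t*M / (n*F)
Total charge passed Q = i*A*t = 0.1981*80*42085 = 666963.08 C
m = Q*M/(n*F) = 666963.08*50/(2*96485) = 172.81523 g

172.81523 g


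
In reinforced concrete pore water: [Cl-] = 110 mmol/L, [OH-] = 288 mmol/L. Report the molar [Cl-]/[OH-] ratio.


Threshold parameter = [Cl-] / [OH-] (molar basis; both in mmol/L, so units cancel)
Ratio = 110 / 288 = 0.38

0.38


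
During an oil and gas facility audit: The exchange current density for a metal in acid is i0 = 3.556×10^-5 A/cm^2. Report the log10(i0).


i0 = 3.556×10^-5 A/cm^2
log10(i0) = -4.449

-4.449


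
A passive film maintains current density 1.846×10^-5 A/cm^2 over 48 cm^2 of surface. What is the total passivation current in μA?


I = i_pass * A, then convert A → μA (×10^6)
I = 1.846×10^-5 * 48 * 10^6 = 886.08 μA

886.08 μA


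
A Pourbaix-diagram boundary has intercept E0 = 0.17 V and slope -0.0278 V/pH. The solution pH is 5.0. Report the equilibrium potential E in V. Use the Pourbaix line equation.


Apply the Pourbaix line equation: E = E0 + slope*pH
E = 0.17 + (-0.0278)*5.0 = 0.17 + (-0.139) = 0.031 V
Rounded to 4 decimal places: E = 0.0310 V

0.0310 V


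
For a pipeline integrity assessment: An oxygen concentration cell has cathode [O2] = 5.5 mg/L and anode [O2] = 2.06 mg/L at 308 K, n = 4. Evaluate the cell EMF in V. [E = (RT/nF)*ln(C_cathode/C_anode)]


Apply the Nernst concentration-cell relation: E = (RT/nF)*ln(C_cathode/C_anode)
RT/nF = 8.314*308/(4*96485) = 0.006635 V
ln(5.5/2.06) = 0.98204
E = 0.006635 * 0.98204 = 0.00652 V

0.00652 V


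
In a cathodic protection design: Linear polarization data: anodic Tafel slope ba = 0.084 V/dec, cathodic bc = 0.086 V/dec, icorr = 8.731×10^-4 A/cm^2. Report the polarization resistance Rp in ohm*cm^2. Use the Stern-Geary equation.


Apply the Stern-Geary equation: Rp = ba*bc / (2.303*icorr*(ba+bc))
ba*bc = 0.084*0.086 = 0.007224
ba+bc = 0.17; 2.303*icorr*(ba+bc) = 2.303*8.731×10^-4*0.17 = 3.4182738×10^-4
Rp = 0.007224 / 3.4182738×10^-4 = 21.1 ohm*cm^2

21.1 ohm*cm^2


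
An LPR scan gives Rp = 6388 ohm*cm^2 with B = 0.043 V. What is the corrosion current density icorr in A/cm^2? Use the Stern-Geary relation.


Apply the Stern-Geary relation: icorr = B / Rp
icorr = 0.043 / 6388 = 6.731×10^-6 A/cm^2

6.731×10^-6 A/cm^2


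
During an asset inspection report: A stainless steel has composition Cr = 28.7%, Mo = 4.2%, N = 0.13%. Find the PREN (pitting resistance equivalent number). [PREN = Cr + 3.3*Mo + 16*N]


Apply the PREN formula: PREN = Cr + 3.3*Mo + 16*N
PREN = 28.7 + 3.3*4.2 + 16*0.13
PREN = 28.7 + 13.86 + 2.08 = 44.64

44.64


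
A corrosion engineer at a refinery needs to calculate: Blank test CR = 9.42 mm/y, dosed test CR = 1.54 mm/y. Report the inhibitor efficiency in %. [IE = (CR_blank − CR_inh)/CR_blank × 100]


Apply the inhibitor-efficiency definition: IE = (CR_blank − CR_inh)/CR_blank × 100
IE = (9.42 − 1.54) / 9.42 × 100
IE = 7.88 / 9.42 × 100 = 83.7 %

83.7 %


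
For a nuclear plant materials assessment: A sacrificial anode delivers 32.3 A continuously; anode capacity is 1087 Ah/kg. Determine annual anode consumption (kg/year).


Annual consumption = current * hours per year / capacity
Rate = 32.3 * 8760 / 1087 = 260.3 kg/year

260.3 kg/year


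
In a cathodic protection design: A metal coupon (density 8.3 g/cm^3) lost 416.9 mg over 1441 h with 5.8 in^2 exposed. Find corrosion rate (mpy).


Apply the mpy weight-loss relation: CR = 534 * W / (D * A * T)
Numerator: 534 * 416.9 = 222624.6
Denominator: 8.3 * 5.8 * 1441 = 69369.74
CR = 222624.6 / 69369.74 = 3.209 mpy

3.209 mpy
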